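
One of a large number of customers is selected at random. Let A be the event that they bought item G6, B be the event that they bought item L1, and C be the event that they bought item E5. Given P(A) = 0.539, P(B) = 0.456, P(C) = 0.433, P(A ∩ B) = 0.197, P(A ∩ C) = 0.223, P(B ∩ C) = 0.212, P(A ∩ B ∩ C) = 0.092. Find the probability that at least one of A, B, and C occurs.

P(A ∪ B ∪ C) = 0.539 + 0.456 + 0.433 − 0.197 − 0.223 − 0.212 + 0.092 = 0.888

0.888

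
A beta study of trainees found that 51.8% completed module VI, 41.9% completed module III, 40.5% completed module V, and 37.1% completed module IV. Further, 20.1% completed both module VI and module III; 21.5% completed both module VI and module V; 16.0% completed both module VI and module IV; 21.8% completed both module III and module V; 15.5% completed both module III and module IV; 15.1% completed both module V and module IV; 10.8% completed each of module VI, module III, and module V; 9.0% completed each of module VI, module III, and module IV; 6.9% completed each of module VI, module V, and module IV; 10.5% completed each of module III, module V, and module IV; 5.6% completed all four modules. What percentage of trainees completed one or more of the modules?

92.9%

P(≥1) = 51.8 + 41.9 + 40.5 + 37.1 − 20.1 − 21.5 − 16.0 − 21.8 − 15.5 − 15.1 + 10.8 + 9.0 + 6.9 + 10.5 − 5.6 = 92.9%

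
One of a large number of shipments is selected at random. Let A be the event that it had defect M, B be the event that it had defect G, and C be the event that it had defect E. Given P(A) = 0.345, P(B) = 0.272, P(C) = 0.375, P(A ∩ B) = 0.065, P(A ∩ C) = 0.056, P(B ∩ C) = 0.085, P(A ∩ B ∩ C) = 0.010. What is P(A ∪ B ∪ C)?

Using inclusion–exclusion:
P(A ∪ B ∪ C) = 0.345 + 0.272 + 0.375 − 0.065 − 0.056 − 0.085 + 0.010 = 0.796

0.796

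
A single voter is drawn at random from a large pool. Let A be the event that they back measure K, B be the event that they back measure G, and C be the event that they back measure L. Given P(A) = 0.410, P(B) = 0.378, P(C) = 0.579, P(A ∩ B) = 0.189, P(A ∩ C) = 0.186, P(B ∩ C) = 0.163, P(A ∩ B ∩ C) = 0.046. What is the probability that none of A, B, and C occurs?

0.125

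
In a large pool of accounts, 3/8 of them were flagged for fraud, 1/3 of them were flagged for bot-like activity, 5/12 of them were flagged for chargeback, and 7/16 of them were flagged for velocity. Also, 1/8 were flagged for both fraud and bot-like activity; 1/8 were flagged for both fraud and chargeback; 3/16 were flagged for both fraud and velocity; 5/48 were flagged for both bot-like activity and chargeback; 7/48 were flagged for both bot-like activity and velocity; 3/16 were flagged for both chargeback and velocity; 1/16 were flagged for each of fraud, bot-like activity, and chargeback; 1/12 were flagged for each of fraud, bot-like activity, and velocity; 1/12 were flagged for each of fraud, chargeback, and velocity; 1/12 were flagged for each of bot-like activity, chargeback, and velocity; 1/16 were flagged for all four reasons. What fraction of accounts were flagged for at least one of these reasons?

P(≥1) = 3/8 + 1/3 + 5/12 + 7/16 − 1/8 − 1/8 − 3/16 − 5/48 − 7/48 − 3/16 + 1/16 + 1/12 + 1/12 + 1/12 − 1/16 = 15/16

15/16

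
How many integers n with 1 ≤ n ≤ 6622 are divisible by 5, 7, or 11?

2494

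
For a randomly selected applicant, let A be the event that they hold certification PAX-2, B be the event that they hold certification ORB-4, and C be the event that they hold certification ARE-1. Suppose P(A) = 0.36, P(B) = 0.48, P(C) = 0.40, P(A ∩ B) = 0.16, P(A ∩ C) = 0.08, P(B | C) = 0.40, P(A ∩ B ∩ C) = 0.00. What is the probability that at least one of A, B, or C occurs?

P(B ∩ C) = P(C)·P(B|C) = 0.40 × 0.40 = 0.16
By inclusion–exclusion:
P(A ∪ B ∪ C) = 0.36 + 0.48 + 0.40 − 0.16 − 0.08 − 0.16 + 0.00 = 0.84

0.84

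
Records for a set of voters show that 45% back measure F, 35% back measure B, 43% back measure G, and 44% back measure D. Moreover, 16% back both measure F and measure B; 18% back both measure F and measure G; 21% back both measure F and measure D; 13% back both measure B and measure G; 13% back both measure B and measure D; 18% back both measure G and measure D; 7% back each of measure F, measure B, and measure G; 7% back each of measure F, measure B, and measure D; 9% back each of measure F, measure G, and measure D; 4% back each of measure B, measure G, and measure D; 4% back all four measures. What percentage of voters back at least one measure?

91%

By inclusion-exclusion,
P(≥1) = 45 + 35 + 43 + 44 − 16 − 18 − 21 − 13 − 13 − 18 + 7 + 7 + 9 + 4 − 4 = 91%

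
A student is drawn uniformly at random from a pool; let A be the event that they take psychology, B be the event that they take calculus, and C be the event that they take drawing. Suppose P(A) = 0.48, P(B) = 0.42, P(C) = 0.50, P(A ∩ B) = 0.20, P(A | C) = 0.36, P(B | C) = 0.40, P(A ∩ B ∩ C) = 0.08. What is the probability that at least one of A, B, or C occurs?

P(A ∩ C) = P(C)·P(A|C) = 0.50 × 0.36 = 0.18
P(B ∩ C) = P(C)·P(B|C) = 0.50 × 0.40 = 0.20
Inclusion–exclusion gives
P(A ∪ B ∪ C) = 0.48 + 0.42 + 0.50 − 0.20 − 0.18 − 0.20 + 0.08 = 0.90

0.90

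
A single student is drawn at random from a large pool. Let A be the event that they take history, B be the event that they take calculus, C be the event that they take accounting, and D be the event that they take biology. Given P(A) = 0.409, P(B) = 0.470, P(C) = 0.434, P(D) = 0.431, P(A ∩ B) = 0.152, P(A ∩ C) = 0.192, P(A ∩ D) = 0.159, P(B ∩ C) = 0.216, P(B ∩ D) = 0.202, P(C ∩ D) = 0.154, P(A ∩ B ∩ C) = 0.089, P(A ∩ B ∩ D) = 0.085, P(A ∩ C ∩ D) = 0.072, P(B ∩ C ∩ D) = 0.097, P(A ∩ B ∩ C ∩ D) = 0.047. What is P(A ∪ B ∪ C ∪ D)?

0.965

By inclusion-exclusion,
P(A ∪ B ∪ C ∪ D) = 0.409 + 0.470 + 0.434 + 0.431 − 0.152 − 0.192 − 0.159 − 0.216 − 0.202 − 0.154 + 0.089 + 0.085 + 0.072 + 0.097 − 0.047 = 0.965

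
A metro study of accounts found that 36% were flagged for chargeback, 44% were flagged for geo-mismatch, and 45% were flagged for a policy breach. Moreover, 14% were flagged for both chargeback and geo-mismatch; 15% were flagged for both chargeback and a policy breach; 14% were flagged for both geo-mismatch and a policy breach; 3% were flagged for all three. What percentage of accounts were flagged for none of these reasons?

15%

Apply inclusion-exclusion:
P(≥1) = 36 + 44 + 45 − 14 − 15 − 14 + 3 = 85%
P(none) = 100% − 85% = 15%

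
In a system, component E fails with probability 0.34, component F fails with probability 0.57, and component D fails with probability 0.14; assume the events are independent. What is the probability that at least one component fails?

Independence gives P(none) = ∏(1 − pᵢ).
P(none) = (1 − 0.34) × (1 − 0.57) × (1 − 0.14) = 0.66 × 0.43 × 0.86 = 0.244068
P(at least one) = 1 − 0.244068 = 0.755932

0.755932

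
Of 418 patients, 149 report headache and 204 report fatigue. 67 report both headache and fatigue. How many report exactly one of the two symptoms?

Using the inclusion–exclusion count for exactly one event:
N(exactly one) = 149 + 204 − 2·67 = 219

219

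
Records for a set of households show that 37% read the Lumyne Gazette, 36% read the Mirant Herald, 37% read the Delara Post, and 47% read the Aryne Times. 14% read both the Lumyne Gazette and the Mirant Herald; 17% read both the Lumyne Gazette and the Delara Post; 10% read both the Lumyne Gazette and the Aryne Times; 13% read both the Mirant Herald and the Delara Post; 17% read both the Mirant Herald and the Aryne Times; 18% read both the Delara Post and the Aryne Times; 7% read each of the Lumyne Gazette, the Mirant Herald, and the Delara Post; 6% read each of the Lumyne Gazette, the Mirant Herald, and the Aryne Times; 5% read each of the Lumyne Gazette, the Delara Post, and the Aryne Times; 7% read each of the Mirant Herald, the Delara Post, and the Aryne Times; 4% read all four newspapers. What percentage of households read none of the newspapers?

P(union) = 37 + 36 + 37 + 47 − 14 − 17 − 10 − 13 − 17 − 18 + 7 + 6 + 5 + 7 − 4 = 89%
P(none) = 100% − 89% = 11%

11%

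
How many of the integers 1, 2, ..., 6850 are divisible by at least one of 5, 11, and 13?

2251

Inclusion–exclusion gives
⌊6850/5⌋ + ⌊6850/11⌋ + ⌊6850/13⌋ − ⌊6850/55⌋ − ⌊6850/65⌋ − ⌊6850/143⌋ + ⌊6850/715⌋ = 1370 + 622 + 526 − 124 − 105 − 47 + 9 = 2251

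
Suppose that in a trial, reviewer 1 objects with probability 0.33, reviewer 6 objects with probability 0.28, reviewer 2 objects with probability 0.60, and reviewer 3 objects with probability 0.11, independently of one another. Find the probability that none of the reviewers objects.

0.1717344

Since the events are independent, P(none) is the product of the individual non-occurrence probabilities.
P(none) = (1 − 0.33) × (1 − 0.28) × (1 − 0.60) × (1 − 0.11) = 0.67 × 0.72 × 0.40 × 0.89 = 0.1717344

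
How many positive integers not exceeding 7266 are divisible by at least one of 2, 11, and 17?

By inclusion–exclusion:
3633 + 660 + 427 − 330 − 213 − 38 + 19 = 4158

4158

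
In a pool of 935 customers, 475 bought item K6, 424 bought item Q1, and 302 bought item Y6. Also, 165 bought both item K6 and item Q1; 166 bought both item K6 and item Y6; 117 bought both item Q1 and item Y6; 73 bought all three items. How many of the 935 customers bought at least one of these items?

By inclusion–exclusion:
N(≥1) = 475 + 424 + 302 − 165 − 166 − 117 + 73 = 826

826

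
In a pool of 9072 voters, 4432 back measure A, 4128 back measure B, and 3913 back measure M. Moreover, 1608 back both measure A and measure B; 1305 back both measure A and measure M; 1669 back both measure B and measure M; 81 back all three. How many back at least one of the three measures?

7972

By inclusion–exclusion:
N(≥1) = 4432 + 4128 + 3913 − 1608 − 1305 − 1669 + 81 = 7972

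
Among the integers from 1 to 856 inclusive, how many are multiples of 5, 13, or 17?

260

Using inclusion–exclusion:
floor(856/5) + floor(856/13) + floor(856/17) − floor(856/65) − floor(856/85) − floor(856/221) + floor(856/1105) = 171 + 65 + 50 − 13 − 10 − 3 + 0 = 260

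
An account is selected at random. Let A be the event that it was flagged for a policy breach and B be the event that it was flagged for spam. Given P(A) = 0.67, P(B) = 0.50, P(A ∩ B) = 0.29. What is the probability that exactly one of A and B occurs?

0.59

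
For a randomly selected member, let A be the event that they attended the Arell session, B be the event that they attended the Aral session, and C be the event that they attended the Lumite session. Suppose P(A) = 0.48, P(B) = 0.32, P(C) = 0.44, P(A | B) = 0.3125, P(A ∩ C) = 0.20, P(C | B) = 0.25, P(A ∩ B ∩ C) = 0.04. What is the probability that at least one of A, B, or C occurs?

P(A ∩ B) = P(B)·P(A|B) = 0.32 × 0.3125 = 0.10
P(B ∩ C) = P(B)·P(C|B) = 0.32 × 0.25 = 0.08
Using inclusion–exclusion:
P(A ∪ B ∪ C) = 0.48 + 0.32 + 0.44 − 0.10 − 0.20 − 0.08 + 0.04 = 0.90

0.90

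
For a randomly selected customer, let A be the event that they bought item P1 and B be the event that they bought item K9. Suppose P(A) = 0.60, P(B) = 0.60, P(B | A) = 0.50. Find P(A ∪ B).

0.90

P(A ∩ B) = P(A)·P(B|A) = 0.60 × 0.50 = 0.30
Inclusion–exclusion gives
P(A ∪ B) = 0.60 + 0.60 − 0.30 = 0.90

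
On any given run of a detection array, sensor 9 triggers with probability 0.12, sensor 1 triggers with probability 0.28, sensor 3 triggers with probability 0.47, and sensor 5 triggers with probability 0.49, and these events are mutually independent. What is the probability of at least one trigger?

0.82873792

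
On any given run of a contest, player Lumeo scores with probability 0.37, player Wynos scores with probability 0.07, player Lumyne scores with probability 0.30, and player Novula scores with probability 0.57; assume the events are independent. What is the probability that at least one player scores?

Since the events are independent, P(none) is the product of the individual non-occurrence probabilities.
P(none) = (1 − 0.37) × (1 − 0.07) × (1 − 0.30) × (1 − 0.57) = 0.63 × 0.93 × 0.70 × 0.43 = 0.1763559
P(at least one) = 1 − 0.1763559 = 0.8236441

0.8236441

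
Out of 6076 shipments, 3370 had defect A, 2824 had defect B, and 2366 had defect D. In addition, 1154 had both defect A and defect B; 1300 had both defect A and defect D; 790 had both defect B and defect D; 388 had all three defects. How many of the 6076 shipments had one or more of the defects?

|at least one| = 3370 + 2824 + 2366 − 1154 − 1300 − 790 + 388 = 5704

5704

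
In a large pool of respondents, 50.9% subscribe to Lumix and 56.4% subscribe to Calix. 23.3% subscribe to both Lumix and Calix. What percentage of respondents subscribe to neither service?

16.0%

Apply inclusion-exclusion:
P(at least one) = 50.9 + 56.4 − 23.3 = 84.0%
P(none) = 100% − 84.0% = 16.0%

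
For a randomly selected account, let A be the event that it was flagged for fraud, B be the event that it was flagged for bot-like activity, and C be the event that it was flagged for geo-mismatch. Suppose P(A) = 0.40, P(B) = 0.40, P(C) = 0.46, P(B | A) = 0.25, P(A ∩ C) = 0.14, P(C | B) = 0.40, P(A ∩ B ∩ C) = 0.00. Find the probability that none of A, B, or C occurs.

0.14

P(A ∩ B) = P(A)·P(B|A) = 0.40 × 0.25 = 0.10
P(B ∩ C) = P(B)·P(C|B) = 0.40 × 0.40 = 0.16
P(A ∪ B ∪ C) = 0.40 + 0.40 + 0.46 − 0.10 − 0.14 − 0.16 + 0.00 = 0.86
P(none) = 1 − 0.86 = 0.14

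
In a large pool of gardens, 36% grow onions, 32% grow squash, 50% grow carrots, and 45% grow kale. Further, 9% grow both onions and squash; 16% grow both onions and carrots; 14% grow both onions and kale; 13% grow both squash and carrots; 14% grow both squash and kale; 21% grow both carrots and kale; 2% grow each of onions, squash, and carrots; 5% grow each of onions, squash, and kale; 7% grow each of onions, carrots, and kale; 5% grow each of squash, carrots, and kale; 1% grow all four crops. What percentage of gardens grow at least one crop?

94%

By inclusion–exclusion:
P(≥1) = 36 + 32 + 50 + 45 − 9 − 16 − 14 − 13 − 14 − 21 + 2 + 5 + 7 + 5 − 1 = 94%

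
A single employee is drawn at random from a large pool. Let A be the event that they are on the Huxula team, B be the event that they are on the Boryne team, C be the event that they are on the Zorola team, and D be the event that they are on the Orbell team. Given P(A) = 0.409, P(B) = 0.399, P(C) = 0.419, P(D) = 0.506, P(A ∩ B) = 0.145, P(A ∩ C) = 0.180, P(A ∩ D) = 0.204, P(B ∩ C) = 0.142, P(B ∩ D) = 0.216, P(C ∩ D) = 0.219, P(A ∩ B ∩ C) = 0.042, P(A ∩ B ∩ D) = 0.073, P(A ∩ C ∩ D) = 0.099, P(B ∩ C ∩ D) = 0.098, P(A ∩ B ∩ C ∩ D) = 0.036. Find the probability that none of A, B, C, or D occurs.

Apply inclusion-exclusion:
P(A ∪ B ∪ C ∪ D) = 0.409 + 0.399 + 0.419 + 0.506 − 0.145 − 0.180 − 0.204 − 0.142 − 0.216 − 0.219 + 0.042 + 0.073 + 0.099 + 0.098 − 0.036 = 0.903
P(none) = 1 − 0.903 = 0.097

0.097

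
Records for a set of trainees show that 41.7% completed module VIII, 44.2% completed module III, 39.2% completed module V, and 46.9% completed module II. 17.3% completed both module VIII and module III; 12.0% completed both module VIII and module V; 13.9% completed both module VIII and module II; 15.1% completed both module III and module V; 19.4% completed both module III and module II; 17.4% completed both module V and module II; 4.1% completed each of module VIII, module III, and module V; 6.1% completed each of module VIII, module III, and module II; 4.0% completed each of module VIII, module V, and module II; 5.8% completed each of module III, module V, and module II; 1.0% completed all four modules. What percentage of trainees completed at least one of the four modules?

P(union) = 41.7 + 44.2 + 39.2 + 46.9 − 17.3 − 12.0 − 13.9 − 15.1 − 19.4 − 17.4 + 4.1 + 6.1 + 4.0 + 5.8 − 1.0 = 95.9%

95.9%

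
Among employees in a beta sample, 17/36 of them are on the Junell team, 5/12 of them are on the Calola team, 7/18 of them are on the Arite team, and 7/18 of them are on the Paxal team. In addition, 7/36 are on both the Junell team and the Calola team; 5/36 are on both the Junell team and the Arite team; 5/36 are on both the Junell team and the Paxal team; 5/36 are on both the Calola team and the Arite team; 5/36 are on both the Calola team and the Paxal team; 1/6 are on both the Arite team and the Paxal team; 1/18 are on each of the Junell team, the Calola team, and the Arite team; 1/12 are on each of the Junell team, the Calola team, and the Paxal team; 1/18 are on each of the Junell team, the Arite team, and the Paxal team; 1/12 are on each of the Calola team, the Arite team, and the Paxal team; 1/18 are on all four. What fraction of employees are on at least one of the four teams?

35/36

By inclusion–exclusion:
P(at least one) = 17/36 + 5/12 + 7/18 + 7/18 − 7/36 − 5/36 − 5/36 − 5/36 − 5/36 − 1/6 + 1/18 + 1/12 + 1/18 + 1/12 − 1/18 = 35/36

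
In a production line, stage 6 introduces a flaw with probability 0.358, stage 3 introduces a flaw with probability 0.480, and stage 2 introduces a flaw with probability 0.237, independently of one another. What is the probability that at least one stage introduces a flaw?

P(none) = (1 − 0.358) × (1 − 0.480) × (1 − 0.237) = 0.642 × 0.520 × 0.763 = 0.25471992
P(at least one) = 1 − 0.25471992 = 0.74528008

0.74528008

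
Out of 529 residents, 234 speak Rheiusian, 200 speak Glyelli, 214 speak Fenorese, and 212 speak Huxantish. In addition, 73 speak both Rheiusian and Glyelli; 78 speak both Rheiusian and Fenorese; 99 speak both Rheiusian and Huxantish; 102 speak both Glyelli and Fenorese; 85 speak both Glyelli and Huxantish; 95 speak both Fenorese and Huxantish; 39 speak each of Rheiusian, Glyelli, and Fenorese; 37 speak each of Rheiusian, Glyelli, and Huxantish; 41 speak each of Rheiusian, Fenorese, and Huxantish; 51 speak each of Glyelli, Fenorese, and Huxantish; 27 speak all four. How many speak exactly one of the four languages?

By inclusion–exclusion (exactly-one form):
|exactly one| = 234 + 200 + 214 + 212 − 2·73 − 2·78 − 2·99 − 2·102 − 2·85 − 2·95 + 3·39 + 3·37 + 3·41 + 3·51 − 4·27 = 192

192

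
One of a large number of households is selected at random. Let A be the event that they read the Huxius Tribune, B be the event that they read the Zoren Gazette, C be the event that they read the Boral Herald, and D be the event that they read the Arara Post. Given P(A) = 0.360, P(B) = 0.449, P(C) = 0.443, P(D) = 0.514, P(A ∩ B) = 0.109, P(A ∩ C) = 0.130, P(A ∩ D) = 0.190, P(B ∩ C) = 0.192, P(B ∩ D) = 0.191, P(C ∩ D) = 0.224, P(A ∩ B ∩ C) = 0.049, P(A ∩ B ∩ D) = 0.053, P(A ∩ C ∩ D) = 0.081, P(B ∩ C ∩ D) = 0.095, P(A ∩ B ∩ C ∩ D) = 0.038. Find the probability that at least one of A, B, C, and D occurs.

0.970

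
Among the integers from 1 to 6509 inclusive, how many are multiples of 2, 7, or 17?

Inclusion–exclusion gives
floor(6509/2) + floor(6509/7) + floor(6509/17) − floor(6509/14) − floor(6509/34) − floor(6509/119) + floor(6509/238) = 3254 + 929 + 382 − 464 − 191 − 54 + 27 = 3883

3883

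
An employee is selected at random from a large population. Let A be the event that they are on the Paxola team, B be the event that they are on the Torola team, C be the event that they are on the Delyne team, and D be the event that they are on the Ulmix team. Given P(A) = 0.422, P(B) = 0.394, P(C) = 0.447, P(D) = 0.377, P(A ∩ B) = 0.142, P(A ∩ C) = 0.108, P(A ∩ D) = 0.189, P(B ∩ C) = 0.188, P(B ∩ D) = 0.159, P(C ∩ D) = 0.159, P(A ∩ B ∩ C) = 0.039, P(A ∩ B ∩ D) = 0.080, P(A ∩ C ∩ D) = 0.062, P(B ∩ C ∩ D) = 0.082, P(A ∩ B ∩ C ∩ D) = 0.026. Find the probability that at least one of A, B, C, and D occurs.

Inclusion–exclusion gives
P(A ∪ B ∪ C ∪ D) = 0.422 + 0.394 + 0.447 + 0.377 − 0.142 − 0.108 − 0.189 − 0.188 − 0.159 − 0.159 + 0.039 + 0.080 + 0.062 + 0.082 − 0.026 = 0.932

0.932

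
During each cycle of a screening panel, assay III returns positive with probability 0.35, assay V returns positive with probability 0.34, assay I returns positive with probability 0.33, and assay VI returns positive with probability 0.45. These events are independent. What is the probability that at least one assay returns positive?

0.8419135

P(none) = (1 − 0.35) × (1 − 0.34) × (1 − 0.33) × (1 − 0.45) = 0.65 × 0.66 × 0.67 × 0.55 = 0.1580865
P(at least one) = 1 − 0.1580865 = 0.8419135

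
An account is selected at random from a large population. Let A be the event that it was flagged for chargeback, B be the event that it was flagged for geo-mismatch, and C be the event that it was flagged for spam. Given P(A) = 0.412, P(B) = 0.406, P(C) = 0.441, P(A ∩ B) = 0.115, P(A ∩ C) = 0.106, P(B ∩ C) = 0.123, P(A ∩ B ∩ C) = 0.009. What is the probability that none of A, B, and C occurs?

By inclusion–exclusion:
P(A ∪ B ∪ C) = 0.412 + 0.406 + 0.441 − 0.115 − 0.106 − 0.123 + 0.009 = 0.924
P(none) = 1 − 0.924 = 0.076

0.076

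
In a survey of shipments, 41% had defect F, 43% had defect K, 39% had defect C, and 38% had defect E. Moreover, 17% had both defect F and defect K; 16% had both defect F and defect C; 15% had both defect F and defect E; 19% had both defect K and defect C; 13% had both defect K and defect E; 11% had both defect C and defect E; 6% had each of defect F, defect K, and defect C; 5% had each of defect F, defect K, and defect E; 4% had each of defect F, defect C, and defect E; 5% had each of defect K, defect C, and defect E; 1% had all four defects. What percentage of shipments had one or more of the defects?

89%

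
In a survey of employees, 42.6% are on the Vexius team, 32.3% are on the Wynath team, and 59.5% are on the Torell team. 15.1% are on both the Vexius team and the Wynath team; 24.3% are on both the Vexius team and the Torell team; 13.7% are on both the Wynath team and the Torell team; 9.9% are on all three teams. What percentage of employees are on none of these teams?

8.8%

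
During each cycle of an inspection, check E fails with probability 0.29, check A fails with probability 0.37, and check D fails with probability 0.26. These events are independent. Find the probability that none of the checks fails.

0.331002

Independence gives P(none) = ∏(1 − pᵢ).
P(none) = (1 − 0.29) × (1 − 0.37) × (1 − 0.26) = 0.71 × 0.63 × 0.74 = 0.331002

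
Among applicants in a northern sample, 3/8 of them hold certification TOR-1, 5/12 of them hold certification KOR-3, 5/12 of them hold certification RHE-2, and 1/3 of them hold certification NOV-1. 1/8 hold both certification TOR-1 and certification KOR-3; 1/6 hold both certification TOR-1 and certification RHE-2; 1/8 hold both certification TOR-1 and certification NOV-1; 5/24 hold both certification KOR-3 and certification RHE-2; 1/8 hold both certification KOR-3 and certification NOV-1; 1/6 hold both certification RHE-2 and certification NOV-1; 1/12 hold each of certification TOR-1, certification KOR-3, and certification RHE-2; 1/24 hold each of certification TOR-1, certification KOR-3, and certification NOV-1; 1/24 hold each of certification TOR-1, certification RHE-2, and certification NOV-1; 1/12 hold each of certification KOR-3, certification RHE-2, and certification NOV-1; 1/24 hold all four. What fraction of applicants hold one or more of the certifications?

5/6

P(at least one) = 3/8 + 5/12 + 5/12 + 1/3 − 1/8 − 1/6 − 1/8 − 5/24 − 1/8 − 1/6 + 1/12 + 1/24 + 1/24 + 1/12 − 1/24 = 5/6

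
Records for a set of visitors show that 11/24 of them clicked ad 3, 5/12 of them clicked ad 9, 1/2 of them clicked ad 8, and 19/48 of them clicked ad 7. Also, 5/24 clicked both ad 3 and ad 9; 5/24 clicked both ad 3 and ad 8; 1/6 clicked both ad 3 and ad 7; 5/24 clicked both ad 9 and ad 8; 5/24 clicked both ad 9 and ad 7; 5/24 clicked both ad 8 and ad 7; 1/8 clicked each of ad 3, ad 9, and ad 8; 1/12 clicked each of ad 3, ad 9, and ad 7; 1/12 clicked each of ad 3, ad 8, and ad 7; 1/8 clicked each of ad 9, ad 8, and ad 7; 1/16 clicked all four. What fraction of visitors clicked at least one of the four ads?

P(at least one) = 11/24 + 5/12 + 1/2 + 19/48 − 5/24 − 5/24 − 1/6 − 5/24 − 5/24 − 5/24 + 1/8 + 1/12 + 1/12 + 1/8 − 1/16 = 11/12

11/12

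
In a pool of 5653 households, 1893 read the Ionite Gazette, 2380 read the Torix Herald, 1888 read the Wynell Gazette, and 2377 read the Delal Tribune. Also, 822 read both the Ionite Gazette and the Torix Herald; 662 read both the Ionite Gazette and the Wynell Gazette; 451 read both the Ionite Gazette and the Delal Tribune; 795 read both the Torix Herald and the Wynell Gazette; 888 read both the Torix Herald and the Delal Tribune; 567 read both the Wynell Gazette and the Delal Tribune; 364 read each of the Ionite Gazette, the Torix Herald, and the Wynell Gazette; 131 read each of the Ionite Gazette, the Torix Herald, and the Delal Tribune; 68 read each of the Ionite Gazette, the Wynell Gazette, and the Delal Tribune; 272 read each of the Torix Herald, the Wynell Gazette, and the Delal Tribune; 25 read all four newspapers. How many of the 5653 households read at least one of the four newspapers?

|union| = 1893 + 2380 + 1888 + 2377 − 822 − 662 − 451 − 795 − 888 − 567 + 364 + 131 + 68 + 272 − 25 = 5163

5163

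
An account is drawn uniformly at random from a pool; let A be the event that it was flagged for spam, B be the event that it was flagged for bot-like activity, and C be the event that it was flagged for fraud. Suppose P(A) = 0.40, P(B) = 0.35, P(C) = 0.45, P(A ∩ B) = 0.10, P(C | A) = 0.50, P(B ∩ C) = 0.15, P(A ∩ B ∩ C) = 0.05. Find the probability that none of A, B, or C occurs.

0.20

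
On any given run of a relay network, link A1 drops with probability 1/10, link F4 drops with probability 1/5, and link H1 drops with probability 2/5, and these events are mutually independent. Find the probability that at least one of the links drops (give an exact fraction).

71/125

P(none) = (1 − 1/10) × (1 − 1/5) × (1 − 2/5) = 9/10 × 4/5 × 3/5 = 54/125
P(at least one) = 1 − 54/125 = 71/125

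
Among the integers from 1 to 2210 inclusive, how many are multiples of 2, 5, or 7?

Apply inclusion-exclusion:
1105 + 442 + 315 − 221 − 157 − 63 + 31 = 1452

1452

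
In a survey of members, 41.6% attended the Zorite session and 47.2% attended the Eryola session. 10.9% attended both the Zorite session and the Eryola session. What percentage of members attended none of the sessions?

22.1%

P(at least one) = 41.6 + 47.2 − 10.9 = 77.9%
P(none) = 100% − 77.9% = 22.1%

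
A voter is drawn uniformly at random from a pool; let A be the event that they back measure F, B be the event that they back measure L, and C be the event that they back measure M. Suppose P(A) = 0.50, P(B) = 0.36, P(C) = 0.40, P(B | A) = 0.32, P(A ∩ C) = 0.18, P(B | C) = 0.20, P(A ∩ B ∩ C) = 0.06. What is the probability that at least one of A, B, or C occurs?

0.90

P(A ∩ B) = P(A)·P(B|A) = 0.50 × 0.32 = 0.16
P(B ∩ C) = P(C)·P(B|C) = 0.40 × 0.20 = 0.08
Using inclusion–exclusion:
P(A ∪ B ∪ C) = 0.50 + 0.36 + 0.40 − 0.16 − 0.18 − 0.08 + 0.06 = 0.90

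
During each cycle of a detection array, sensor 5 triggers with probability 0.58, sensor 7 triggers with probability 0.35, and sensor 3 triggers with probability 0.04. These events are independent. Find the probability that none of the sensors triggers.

0.26208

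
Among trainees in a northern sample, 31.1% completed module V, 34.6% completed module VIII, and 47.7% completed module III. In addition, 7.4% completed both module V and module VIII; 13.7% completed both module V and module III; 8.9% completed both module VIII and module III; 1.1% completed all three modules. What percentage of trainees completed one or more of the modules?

84.5%

P(≥1) = 31.1 + 34.6 + 47.7 − 7.4 − 13.7 − 8.9 + 1.1 = 84.5%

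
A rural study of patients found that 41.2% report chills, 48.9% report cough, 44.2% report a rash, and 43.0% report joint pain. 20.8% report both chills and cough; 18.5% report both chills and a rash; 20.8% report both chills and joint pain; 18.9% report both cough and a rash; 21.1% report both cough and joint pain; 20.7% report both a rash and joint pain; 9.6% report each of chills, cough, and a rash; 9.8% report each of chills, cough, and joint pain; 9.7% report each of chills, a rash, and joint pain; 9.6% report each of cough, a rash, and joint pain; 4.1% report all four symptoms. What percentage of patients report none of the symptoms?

8.9%

Apply inclusion-exclusion:
P(at least one) = 41.2 + 48.9 + 44.2 + 43.0 − 20.8 − 18.5 − 20.8 − 18.9 − 21.1 − 20.7 + 9.6 + 9.8 + 9.7 + 9.6 − 4.1 = 91.1%
P(none) = 100% − 91.1% = 8.9%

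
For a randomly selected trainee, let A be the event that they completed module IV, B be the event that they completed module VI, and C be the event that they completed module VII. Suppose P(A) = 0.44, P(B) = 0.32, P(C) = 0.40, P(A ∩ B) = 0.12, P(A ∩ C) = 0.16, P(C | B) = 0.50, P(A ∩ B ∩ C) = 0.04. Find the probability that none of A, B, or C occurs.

0.24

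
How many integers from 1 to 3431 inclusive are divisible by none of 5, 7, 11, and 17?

Inclusion–exclusion gives
686 + 490 + 311 + 201 − 98 − 62 − 40 − 44 − 28 − 18 + 8 + 5 + 3 + 2 − 0 = 1416
3431 − 1416 = 2015

2015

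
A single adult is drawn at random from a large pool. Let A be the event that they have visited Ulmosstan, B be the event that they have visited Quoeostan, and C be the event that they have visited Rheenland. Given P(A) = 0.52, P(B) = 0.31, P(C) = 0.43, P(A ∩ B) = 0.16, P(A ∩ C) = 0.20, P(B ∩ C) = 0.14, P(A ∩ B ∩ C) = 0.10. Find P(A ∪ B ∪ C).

Apply inclusion-exclusion:
P(A ∪ B ∪ C) = 0.52 + 0.31 + 0.43 − 0.16 − 0.20 − 0.14 + 0.10 = 0.86

0.86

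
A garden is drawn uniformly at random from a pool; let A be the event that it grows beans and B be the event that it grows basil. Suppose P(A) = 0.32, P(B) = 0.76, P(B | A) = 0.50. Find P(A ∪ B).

0.92

P(A ∩ B) = P(A)·P(B|A) = 0.32 × 0.50 = 0.16
By inclusion-exclusion,
P(A ∪ B) = 0.32 + 0.76 − 0.16 = 0.92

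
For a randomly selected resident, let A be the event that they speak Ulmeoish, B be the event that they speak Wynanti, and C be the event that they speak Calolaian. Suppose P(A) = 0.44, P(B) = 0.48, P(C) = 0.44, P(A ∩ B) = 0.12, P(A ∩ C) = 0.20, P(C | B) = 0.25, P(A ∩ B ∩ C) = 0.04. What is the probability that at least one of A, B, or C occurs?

P(B ∩ C) = P(B)·P(C|B) = 0.48 × 0.25 = 0.12
Inclusion–exclusion gives
P(A ∪ B ∪ C) = 0.44 + 0.48 + 0.44 − 0.12 − 0.20 − 0.12 + 0.04 = 0.96

0.96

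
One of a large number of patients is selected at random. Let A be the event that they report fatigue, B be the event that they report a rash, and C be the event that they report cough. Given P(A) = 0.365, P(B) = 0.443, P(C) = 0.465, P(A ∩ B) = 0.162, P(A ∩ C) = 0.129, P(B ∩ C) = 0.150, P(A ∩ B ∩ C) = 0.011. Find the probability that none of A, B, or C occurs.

Apply inclusion-exclusion:
P(A ∪ B ∪ C) = 0.365 + 0.443 + 0.465 − 0.162 − 0.129 − 0.150 + 0.011 = 0.843
P(none) = 1 − 0.843 = 0.157

0.157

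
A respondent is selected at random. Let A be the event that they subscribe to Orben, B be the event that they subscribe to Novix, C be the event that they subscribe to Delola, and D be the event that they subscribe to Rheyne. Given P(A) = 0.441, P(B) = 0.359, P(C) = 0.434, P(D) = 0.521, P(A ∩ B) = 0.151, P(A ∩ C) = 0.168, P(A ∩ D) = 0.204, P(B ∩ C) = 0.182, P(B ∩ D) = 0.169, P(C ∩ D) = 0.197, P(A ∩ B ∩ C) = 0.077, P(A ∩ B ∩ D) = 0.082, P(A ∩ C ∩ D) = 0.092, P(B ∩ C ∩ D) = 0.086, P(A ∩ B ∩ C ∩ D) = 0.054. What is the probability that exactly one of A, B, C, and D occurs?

By inclusion–exclusion (exactly-one form):
P(exactly one) = 0.441 + 0.359 + 0.434 + 0.521 − 2·0.151 − 2·0.168 − 2·0.204 − 2·0.182 − 2·0.169 − 2·0.197 + 3·0.077 + 3·0.082 + 3·0.092 + 3·0.086 − 4·0.054 = 0.408

0.408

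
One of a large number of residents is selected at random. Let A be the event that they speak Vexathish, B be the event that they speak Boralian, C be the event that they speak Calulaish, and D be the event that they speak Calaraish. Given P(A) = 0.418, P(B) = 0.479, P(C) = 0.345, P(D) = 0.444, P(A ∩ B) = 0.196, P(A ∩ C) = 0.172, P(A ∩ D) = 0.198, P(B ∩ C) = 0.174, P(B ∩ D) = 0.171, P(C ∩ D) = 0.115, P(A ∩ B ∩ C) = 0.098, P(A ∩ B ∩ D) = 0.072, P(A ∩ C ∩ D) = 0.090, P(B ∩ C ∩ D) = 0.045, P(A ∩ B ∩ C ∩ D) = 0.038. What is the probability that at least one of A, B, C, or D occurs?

P(A ∪ B ∪ C ∪ D) = 0.418 + 0.479 + 0.345 + 0.444 − 0.196 − 0.172 − 0.198 − 0.174 − 0.171 − 0.115 + 0.098 + 0.072 + 0.090 + 0.045 − 0.038 = 0.927

0.927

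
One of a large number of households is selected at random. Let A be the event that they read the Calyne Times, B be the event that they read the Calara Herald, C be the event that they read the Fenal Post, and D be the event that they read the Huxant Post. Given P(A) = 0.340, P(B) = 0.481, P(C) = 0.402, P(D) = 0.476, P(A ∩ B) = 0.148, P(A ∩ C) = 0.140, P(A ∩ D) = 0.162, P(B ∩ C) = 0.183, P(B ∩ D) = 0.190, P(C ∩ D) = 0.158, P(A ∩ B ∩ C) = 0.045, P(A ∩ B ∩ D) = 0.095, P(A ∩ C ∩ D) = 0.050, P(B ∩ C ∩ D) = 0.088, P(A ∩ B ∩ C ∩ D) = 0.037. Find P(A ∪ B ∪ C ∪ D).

0.959

P(A ∪ B ∪ C ∪ D) = 0.340 + 0.481 + 0.402 + 0.476 − 0.148 − 0.140 − 0.162 − 0.183 − 0.190 − 0.158 + 0.045 + 0.095 + 0.050 + 0.088 − 0.037 = 0.959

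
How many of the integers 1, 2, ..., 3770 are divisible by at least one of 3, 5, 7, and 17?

2147

⌊3770/3⌋ + ⌊3770/5⌋ + ⌊3770/7⌋ + ⌊3770/17⌋ − ⌊3770/15⌋ − ⌊3770/21⌋ − ⌊3770/51⌋ − ⌊3770/35⌋ − ⌊3770/85⌋ − ⌊3770/119⌋ + ⌊3770/105⌋ + ⌊3770/255⌋ + ⌊3770/357⌋ + ⌊3770/595⌋ − ⌊3770/1785⌋ = 1256 + 754 + 538 + 221 − 251 − 179 − 73 − 107 − 44 − 31 + 35 + 14 + 10 + 6 − 2 = 2147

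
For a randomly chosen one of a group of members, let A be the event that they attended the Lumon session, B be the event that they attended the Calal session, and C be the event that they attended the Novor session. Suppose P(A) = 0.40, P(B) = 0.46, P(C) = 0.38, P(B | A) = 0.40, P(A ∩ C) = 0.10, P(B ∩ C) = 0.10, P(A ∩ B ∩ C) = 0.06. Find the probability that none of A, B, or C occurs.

0.06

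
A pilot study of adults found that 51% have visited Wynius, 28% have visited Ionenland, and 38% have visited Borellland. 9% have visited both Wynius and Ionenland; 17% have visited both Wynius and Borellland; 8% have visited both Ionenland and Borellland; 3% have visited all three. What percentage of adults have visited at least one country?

86%

Using inclusion–exclusion:
P(union) = 51 + 28 + 38 − 9 − 17 − 8 + 3 = 86%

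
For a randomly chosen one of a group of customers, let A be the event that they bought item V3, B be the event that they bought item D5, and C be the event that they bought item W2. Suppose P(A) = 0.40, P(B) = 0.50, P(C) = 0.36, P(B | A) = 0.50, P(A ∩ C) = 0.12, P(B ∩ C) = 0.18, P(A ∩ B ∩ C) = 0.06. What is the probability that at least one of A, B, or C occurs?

P(A ∩ B) = P(A)·P(B|A) = 0.40 × 0.50 = 0.20
By inclusion-exclusion,
P(A ∪ B ∪ C) = 0.40 + 0.50 + 0.36 − 0.20 − 0.12 − 0.18 + 0.06 = 0.82

0.82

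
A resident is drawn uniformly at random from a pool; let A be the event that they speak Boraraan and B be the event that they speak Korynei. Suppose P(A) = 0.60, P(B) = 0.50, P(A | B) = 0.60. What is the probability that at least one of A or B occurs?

P(A ∩ B) = P(B)·P(A|B) = 0.50 × 0.60 = 0.30
Apply inclusion-exclusion:
P(A ∪ B) = 0.60 + 0.50 − 0.30 = 0.80

0.80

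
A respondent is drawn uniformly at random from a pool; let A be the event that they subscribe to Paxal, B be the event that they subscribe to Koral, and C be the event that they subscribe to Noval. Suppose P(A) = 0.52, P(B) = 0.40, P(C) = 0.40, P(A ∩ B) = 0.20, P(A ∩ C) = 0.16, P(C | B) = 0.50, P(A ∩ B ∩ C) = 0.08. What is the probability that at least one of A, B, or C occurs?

P(B ∩ C) = P(B)·P(C|B) = 0.40 × 0.50 = 0.20
P(A ∪ B ∪ C) = 0.52 + 0.40 + 0.40 − 0.20 − 0.16 − 0.20 + 0.08 = 0.84

0.84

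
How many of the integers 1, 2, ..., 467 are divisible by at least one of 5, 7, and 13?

⌊467/5⌋ + ⌊467/7⌋ + ⌊467/13⌋ − ⌊467/35⌋ − ⌊467/65⌋ − ⌊467/91⌋ + ⌊467/455⌋ = 93 + 66 + 35 − 13 − 7 − 5 + 1 = 170

170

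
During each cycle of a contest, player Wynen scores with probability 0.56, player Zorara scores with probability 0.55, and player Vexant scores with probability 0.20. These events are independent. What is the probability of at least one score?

Since the events are independent, P(none) is the product of the individual non-occurrence probabilities.
P(none) = (1 − 0.56) × (1 − 0.55) × (1 − 0.20) = 0.44 × 0.45 × 0.80 = 0.1584
P(at least one) = 1 − 0.1584 = 0.8416

0.8416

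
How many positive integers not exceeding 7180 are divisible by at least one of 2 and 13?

floor(7180/2) + floor(7180/13) − floor(7180/26) = 3590 + 552 − 276 = 3866

3866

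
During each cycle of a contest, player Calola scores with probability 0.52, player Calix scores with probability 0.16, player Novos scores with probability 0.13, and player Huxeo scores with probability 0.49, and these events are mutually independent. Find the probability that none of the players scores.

Since the events are independent, P(none) is the product of the individual non-occurrence probabilities.
P(none) = (1 − 0.52) × (1 − 0.16) × (1 − 0.13) × (1 − 0.49) = 0.48 × 0.84 × 0.87 × 0.51 = 0.17889984

0.17889984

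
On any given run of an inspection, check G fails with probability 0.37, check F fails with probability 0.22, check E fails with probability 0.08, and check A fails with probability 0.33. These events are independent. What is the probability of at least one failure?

0.69710104

Since the events are independent, P(none) is the product of the individual non-occurrence probabilities.
P(none) = (1 − 0.37) × (1 − 0.22) × (1 − 0.08) × (1 − 0.33) = 0.63 × 0.78 × 0.92 × 0.67 = 0.30289896
P(at least one) = 1 − 0.30289896 = 0.69710104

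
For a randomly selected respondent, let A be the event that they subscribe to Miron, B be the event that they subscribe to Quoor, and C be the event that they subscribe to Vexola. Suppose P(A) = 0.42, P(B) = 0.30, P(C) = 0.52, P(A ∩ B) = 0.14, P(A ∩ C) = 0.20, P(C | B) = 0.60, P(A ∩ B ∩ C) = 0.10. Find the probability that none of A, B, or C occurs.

P(B ∩ C) = P(B)·P(C|B) = 0.30 × 0.60 = 0.18
P(A ∪ B ∪ C) = 0.42 + 0.30 + 0.52 − 0.14 − 0.20 − 0.18 + 0.10 = 0.82
P(none) = 1 − 0.82 = 0.18

0.18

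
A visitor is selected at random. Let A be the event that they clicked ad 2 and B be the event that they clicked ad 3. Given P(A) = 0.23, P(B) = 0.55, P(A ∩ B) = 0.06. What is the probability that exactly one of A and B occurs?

Using the inclusion–exclusion count for exactly one event:
P(exactly one) = 0.23 + 0.55 − 2·0.06 = 0.66

0.66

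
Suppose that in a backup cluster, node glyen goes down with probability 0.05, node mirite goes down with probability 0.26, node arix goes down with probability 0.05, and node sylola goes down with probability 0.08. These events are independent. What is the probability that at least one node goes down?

P(none) = (1 − 0.05) × (1 − 0.26) × (1 − 0.05) × (1 − 0.08) = 0.95 × 0.74 × 0.95 × 0.92 = 0.614422
P(at least one) = 1 − 0.614422 = 0.385578

0.385578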